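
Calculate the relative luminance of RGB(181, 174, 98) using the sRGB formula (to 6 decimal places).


Linearize each channel (sRGB transfer function): c = v/255; c_lin = c/12.92 if c ≤ 0.04045, else ((c+0.055)/1.055)^2.4
  R: 181/255 ≈ 0.709804 > 0.04045 → ((0.709804+0.055)/1.055)^2.4 ≈ 0.462077
  G: 174/255 ≈ 0.682353 > 0.04045 → ((0.682353+0.055)/1.055)^2.4 ≈ 0.423268
  B: 98/255 ≈ 0.384314 > 0.04045 → ((0.384314+0.055)/1.055)^2.4 ≈ 0.122139
R_lin = 0.462077, G_lin = 0.423268, B_lin = 0.122139
L = 0.2126×R + 0.7152×G + 0.0722×B
L = 0.2126×0.462077 + 0.7152×0.423268 + 0.0722×0.122139
L ≈ 0.409777


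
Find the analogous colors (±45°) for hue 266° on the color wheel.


Base hue: 266°
Left analog: (266 - 45) mod 360 = 221°
Right analog: (266 + 45) mod 360 = 311°
Analogous hues = 221° and 311°


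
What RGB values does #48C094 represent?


48 → 72 (R)
C0 → 192 (G)
94 → 148 (B)
= RGB(72, 192, 148)


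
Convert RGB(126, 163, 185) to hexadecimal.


R = 126 → 7E (hex)
G = 163 → A3 (hex)
B = 185 → B9 (hex)
Hex = #7EA3B9


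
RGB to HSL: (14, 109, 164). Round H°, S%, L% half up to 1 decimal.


Normalize: R'=14/255≈0.0549, G'=109/255≈0.4275, B'=164/255≈0.6431
Max=164/255, Min=14/255, Δ=Max-Min=150/255
L = (Max+Min)/2 = (164+14)/510 = 178/510 = 0.34901… → L = 34.9%
L ≤ 0.5 → S = Δ/(Max+Min) = 150/(164+14) = 150/178 = 0.84269… → S = 84.3%
(the 1/255 factors cancel in S and H, so raw channel differences can be used)
Max is B' → H = 60 × ((R-G)/Δ + 4) = 60 × ((14-109)/150 + 4)
  -95/150 + 4 = -0.6333… + 4 = 3.3666…
  H = 60 × 3.3666… = 202° → H = 202.0°
= HSL(202.0°, 84.3%, 34.9%)


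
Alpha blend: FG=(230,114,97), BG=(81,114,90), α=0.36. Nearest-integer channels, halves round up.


C = α×F + (1-α)×B, with 1-α = 0.64
R: 0.36×230 + 0.64×81 = 82.80 + 51.84 = 134.64 → 135
G: 0.36×114 + 0.64×114 = 41.04 + 72.96 = 114.00 → 114
B: 0.36×97 + 0.64×90 = 34.92 + 57.60 = 92.52 → 93
= RGB(135, 114, 93)


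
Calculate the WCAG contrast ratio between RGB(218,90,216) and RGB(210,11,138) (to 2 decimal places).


Linearize each sRGB channel c=v/255: c/12.92 if c ≤ 0.04045 else ((c+0.055)/1.055)^2.4
L = 0.2126×R_lin + 0.7152×G_lin + 0.0722×B_lin
Color 1 (218,90,216):
  R=218: 218/255≈0.8549 > 0.04045 → ((0.8549+0.055)/1.055)^2.4 ≈ 0.70110
  G=90: 90/255≈0.3529 > 0.04045 → ((0.3529+0.055)/1.055)^2.4 ≈ 0.10224
  B=216: 216/255≈0.8471 > 0.04045 → ((0.8471+0.055)/1.055)^2.4 ≈ 0.68669
  L1 = 0.2126×0.70110 + 0.7152×0.10224 + 0.0722×0.68669 ≈ 0.27176
Color 2 (210,11,138):
  R=210: 210/255≈0.8235 > 0.04045 → ((0.8235+0.055)/1.055)^2.4 ≈ 0.64448
  G=11: 11/255≈0.0431 > 0.04045 → ((0.0431+0.055)/1.055)^2.4 ≈ 0.00335
  B=138: 138/255≈0.5412 > 0.04045 → ((0.5412+0.055)/1.055)^2.4 ≈ 0.25415
  L2 = 0.2126×0.64448 + 0.7152×0.00335 + 0.0722×0.25415 ≈ 0.15776
Lighter = 0.27176, Darker = 0.15776
Ratio = (L_lighter + 0.05) / (L_darker + 0.05)
Ratio = (0.27176 + 0.05) / (0.15776 + 0.05) = 0.32176 / 0.20776 ≈ 1.5487
Ratio ≈ 1.55:1


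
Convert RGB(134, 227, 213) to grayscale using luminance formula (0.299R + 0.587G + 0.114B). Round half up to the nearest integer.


Gray = 0.299×R + 0.587×G + 0.114×B
Gray = 0.299×134 + 0.587×227 + 0.114×213
Gray = 40.066 + 133.249 + 24.282
Gray = 197.597 → round half up → 198
Gray = 198


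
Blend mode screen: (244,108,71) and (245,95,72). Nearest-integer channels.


Screen: C = 255 - (255-A)×(255-B)/255, rounded to nearest integer
R: 255 - (255-244)×(255-245)/255 = 255 - 110/255 ≈ 255 - 0.431 = 254.569 → 255
G: 255 - (255-108)×(255-95)/255 = 255 - 23520/255 ≈ 255 - 92.235 = 162.765 → 163
B: 255 - (255-71)×(255-72)/255 = 255 - 33672/255 ≈ 255 - 132.047 = 122.953 → 123
= RGB(255, 163, 123)


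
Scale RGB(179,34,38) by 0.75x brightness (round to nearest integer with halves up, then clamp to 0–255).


Multiply each channel by 0.75, round half up, clamp to [0, 255]
R: 179×0.75 = 134.25 → round → 134
G: 34×0.75 = 25.5 → round → 26
B: 38×0.75 = 28.5 → round → 29
= RGB(134, 26, 29)


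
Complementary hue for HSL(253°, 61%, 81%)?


Complement = opposite side of color wheel = hue + 180°
H' = (253 + 180) mod 360 = 73°
S and L unchanged.
= HSL(73°, 61%, 81%)


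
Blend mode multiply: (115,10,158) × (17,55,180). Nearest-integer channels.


Multiply: C = A×B/255, rounded to nearest integer
R: 115×17/255 = 1955/255 ≈ 7.667 → 8
G: 10×55/255 = 550/255 ≈ 2.157 → 2
B: 158×180/255 = 28440/255 ≈ 111.529 → 112
= RGB(8, 2, 112)


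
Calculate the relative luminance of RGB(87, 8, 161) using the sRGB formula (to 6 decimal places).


Linearize each channel (sRGB transfer function): c = v/255; c_lin = c/12.92 if c ≤ 0.04045, else ((c+0.055)/1.055)^2.4
  R: 87/255 ≈ 0.341176 > 0.04045 → ((0.341176+0.055)/1.055)^2.4 ≈ 0.095307
  G: 8/255 ≈ 0.031373 ≤ 0.04045 → 0.031373/12.92 ≈ 0.002428
  B: 161/255 ≈ 0.631373 > 0.04045 → ((0.631373+0.055)/1.055)^2.4 ≈ 0.356400
R_lin = 0.095307, G_lin = 0.002428, B_lin = 0.356400
L = 0.2126×R + 0.7152×G + 0.0722×B
L = 0.2126×0.095307 + 0.7152×0.002428 + 0.0722×0.356400
L ≈ 0.047731


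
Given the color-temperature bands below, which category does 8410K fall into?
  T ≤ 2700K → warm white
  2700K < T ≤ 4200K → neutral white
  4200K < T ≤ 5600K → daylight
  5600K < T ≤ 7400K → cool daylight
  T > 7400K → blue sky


Temperature: 8410K
8410K > 7400K → blue sky
Classification: blue sky


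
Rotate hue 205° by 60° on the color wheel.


New hue = (H + rotation) mod 360
New hue = (205 + 60) mod 360
= 265 mod 360
= 265°


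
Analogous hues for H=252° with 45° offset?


Base hue: 252°
Left analog: (252 - 45) mod 360 = 207°
Right analog: (252 + 45) mod 360 = 297°
Analogous hues = 207° and 297°


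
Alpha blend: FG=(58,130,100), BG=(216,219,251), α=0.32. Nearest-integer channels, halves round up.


C = α×F + (1-α)×B, with 1-α = 0.68
R: 0.32×58 + 0.68×216 = 18.56 + 146.88 = 165.44 → 165
G: 0.32×130 + 0.68×219 = 41.60 + 148.92 = 190.52 → 191
B: 0.32×100 + 0.68×251 = 32.00 + 170.68 = 202.68 → 203
= RGB(165, 191, 203)


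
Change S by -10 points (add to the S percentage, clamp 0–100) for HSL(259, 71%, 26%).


Original S = 71%
Adjustment = -10 percentage points
New S = 71 + (-10) = 61
Clamp to [0, 100] → 61
= HSL(259°, 61%, 26%)


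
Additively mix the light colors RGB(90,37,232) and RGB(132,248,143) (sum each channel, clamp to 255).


Additive: each channel = min(255, C₁+C₂)
R: 90+132 = 222 → 222
G: 37+248 = 285 → 255
B: 232+143 = 375 → 255
= RGB(222, 255, 255)


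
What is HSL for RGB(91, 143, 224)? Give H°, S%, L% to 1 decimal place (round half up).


Normalize: R'=91/255≈0.3569, G'=143/255≈0.5608, B'=224/255≈0.8784
Max=224/255, Min=91/255, Δ=Max-Min=133/255
L = (Max+Min)/2 = (224+91)/510 = 315/510 = 0.61764… → L = 61.8%
L > 0.5 → S = Δ/(2-Max-Min) = 133/(510-224-91) = 133/195 = 0.68205… → S = 68.2%
(the 1/255 factors cancel in S and H, so raw channel differences can be used)
Max is B' → H = 60 × ((R-G)/Δ + 4) = 60 × ((91-143)/133 + 4)
  -52/133 + 4 = -0.3909… + 4 = 3.6090…
  H = 60 × 3.6090… = 216.541…° → H = 216.5°
= HSL(216.5°, 68.2%, 61.8%)


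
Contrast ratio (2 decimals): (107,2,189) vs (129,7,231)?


Linearize each sRGB channel c=v/255: c/12.92 if c ≤ 0.04045 else ((c+0.055)/1.055)^2.4
L = 0.2126×R_lin + 0.7152×G_lin + 0.0722×B_lin
Color 1 (107,2,189):
  R=107: 107/255≈0.4196 > 0.04045 → ((0.4196+0.055)/1.055)^2.4 ≈ 0.14703
  G=2: 2/255≈0.0078 ≤ 0.04045 → 0.0078/12.92 ≈ 0.00061
  B=189: 189/255≈0.7412 > 0.04045 → ((0.7412+0.055)/1.055)^2.4 ≈ 0.50888
  L1 = 0.2126×0.14703 + 0.7152×0.00061 + 0.0722×0.50888 ≈ 0.06843
Color 2 (129,7,231):
  R=129: 129/255≈0.5059 > 0.04045 → ((0.5059+0.055)/1.055)^2.4 ≈ 0.21953
  G=7: 7/255≈0.0275 ≤ 0.04045 → 0.0275/12.92 ≈ 0.00212
  B=231: 231/255≈0.9059 > 0.04045 → ((0.9059+0.055)/1.055)^2.4 ≈ 0.79910
  L2 = 0.2126×0.21953 + 0.7152×0.00212 + 0.0722×0.79910 ≈ 0.10589
Lighter = 0.10589, Darker = 0.06843
Ratio = (L_lighter + 0.05) / (L_darker + 0.05)
Ratio = (0.10589 + 0.05) / (0.06843 + 0.05) = 0.15589 / 0.11843 ≈ 1.3162
Ratio ≈ 1.32:1


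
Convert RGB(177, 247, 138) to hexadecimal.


R = 177 → B1 (hex)
G = 247 → F7 (hex)
B = 138 → 8A (hex)
Hex = #B1F78A


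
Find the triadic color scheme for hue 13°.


Triadic: equally spaced at 120° intervals
H1 = 13°
H2 = (13 + 120) mod 360 = 133°
H3 = (13 + 240) mod 360 = 253°
Triadic = 13°, 133°, 253°


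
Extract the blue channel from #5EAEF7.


Color: #5EAEF7
R = 5E = 94
G = AE = 174
B = F7 = 247
Blue = 247


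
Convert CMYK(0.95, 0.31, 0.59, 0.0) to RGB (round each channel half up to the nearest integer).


R = 255 × (1-C) × (1-K) = 255 × 0.05 × 1.00 = 12.75 → 13
G = 255 × (1-M) × (1-K) = 255 × 0.69 × 1.00 = 175.95 → 176
B = 255 × (1-Y) × (1-K) = 255 × 0.41 × 1.00 = 104.55 → 105
= RGB(13, 176, 105)


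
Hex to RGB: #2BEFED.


2B → 43 (R)
EF → 239 (G)
ED → 237 (B)
= RGB(43, 239, 237)


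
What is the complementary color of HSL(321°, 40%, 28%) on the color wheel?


Complement = opposite side of color wheel = hue + 180°
H' = (321 + 180) mod 360 = 141°
S and L unchanged.
= HSL(141°, 40%, 28%)


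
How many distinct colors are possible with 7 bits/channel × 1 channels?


Total bits = 7 bits/channel × 1 channels = 7 bits
Distinct colors = 2^7
= 128 colors


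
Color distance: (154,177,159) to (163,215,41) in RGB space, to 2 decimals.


d = √[(R₁-R₂)² + (G₁-G₂)² + (B₁-B₂)²]
d = √[(154-163)² + (177-215)² + (159-41)²]
d = √[81 + 1444 + 13924]
d = √15449
d ≈ 124.29


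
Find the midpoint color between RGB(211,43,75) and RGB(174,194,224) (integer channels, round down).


Midpoint: each channel = ⌊(C₁+C₂)/2⌋
R: ⌊(211+174)/2⌋ = 192
G: ⌊(43+194)/2⌋ = 118
B: ⌊(75+224)/2⌋ = 149
= RGB(192, 118, 149)


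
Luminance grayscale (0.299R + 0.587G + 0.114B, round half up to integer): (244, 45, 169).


Gray = 0.299×R + 0.587×G + 0.114×B
Gray = 0.299×244 + 0.587×45 + 0.114×169
Gray = 72.956 + 26.415 + 19.266
Gray = 118.637 → round half up → 119
Gray = 119


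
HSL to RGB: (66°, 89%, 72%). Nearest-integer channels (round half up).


H=66°, S=0.89, L=0.72
C = (1-|2L-1|)×S = (1-|0.44|)×0.89 = 0.4984
H' = H/60 = 66/60 ≈ 1.1000; X = C×(1-|H' mod 2 - 1|) = 0.44856
m = L - C/2 = 0.72 - 0.2492 = 0.4708
Sector ⌊H'⌋ = 1 → (R',G',B') = (0.44856, 0.4984, 0.0)
RGB = ((R'+m)×255, (G'+m)×255, (B'+m)×255) = (234.4368, 247.146, 120.054)
Round half up → RGB(234, 247, 120)


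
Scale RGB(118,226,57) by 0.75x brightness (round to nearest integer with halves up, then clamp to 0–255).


Multiply each channel by 0.75, round half up, clamp to [0, 255]
R: 118×0.75 = 88.5 → round → 89
G: 226×0.75 = 169.5 → round → 170
B: 57×0.75 = 42.75 → round → 43
= RGB(89, 170, 43)


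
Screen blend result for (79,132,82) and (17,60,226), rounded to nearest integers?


Screen: C = 255 - (255-A)×(255-B)/255, rounded to nearest integer
R: 255 - (255-79)×(255-17)/255 = 255 - 41888/255 ≈ 255 - 164.267 = 90.733 → 91
G: 255 - (255-132)×(255-60)/255 = 255 - 23985/255 ≈ 255 - 94.059 = 160.941 → 161
B: 255 - (255-82)×(255-226)/255 = 255 - 5017/255 ≈ 255 - 19.675 = 235.325 → 235
= RGB(91, 161, 235)


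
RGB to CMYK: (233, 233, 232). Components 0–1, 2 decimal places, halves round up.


R'=233/255≈0.9137, G'=233/255≈0.9137, B'=232/255≈0.9098
K = 1 - max(R',G',B') = 1 - 233/255 = 22/255 = 0.08627… → 0.09
(1-R'-K)/(1-K) simplifies to (max-R)/max with max = 233:
C = (233-233)/233 = 0/233 = 0 → 0.00
M = (233-233)/233 = 0/233 = 0 → 0.00
Y = (233-232)/233 = 1/233 = 0.00429… → 0.00
= CMYK(0.00, 0.00, 0.00, 0.09)


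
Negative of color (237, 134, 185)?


Invert: (255-R, 255-G, 255-B)
R: 255-237 = 18
G: 255-134 = 121
B: 255-185 = 70
= RGB(18, 121, 70)


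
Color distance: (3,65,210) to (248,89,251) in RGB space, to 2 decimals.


d = √[(R₁-R₂)² + (G₁-G₂)² + (B₁-B₂)²]
d = √[(3-248)² + (65-89)² + (210-251)²]
d = √[60025 + 576 + 1681]
d = √62282
d ≈ 249.56


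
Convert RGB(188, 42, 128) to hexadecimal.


R = 188 → BC (hex)
G = 42 → 2A (hex)
B = 128 → 80 (hex)
Hex = #BC2A80


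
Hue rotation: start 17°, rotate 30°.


New hue = (H + rotation) mod 360
New hue = (17 + 30) mod 360
= 47 mod 360
= 47°


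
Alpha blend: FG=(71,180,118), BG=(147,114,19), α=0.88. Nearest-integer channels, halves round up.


C = α×F + (1-α)×B, with 1-α = 0.12
R: 0.88×71 + 0.12×147 = 62.48 + 17.64 = 80.12 → 80
G: 0.88×180 + 0.12×114 = 158.40 + 13.68 = 172.08 → 172
B: 0.88×118 + 0.12×19 = 103.84 + 2.28 = 106.12 → 106
= RGB(80, 172, 106)


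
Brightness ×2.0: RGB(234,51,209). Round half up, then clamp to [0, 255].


Multiply each channel by 2.0, round half up, clamp to [0, 255]
R: 234×2.0 = 468 → clamp → 255
G: 51×2.0 = 102
B: 209×2.0 = 418 → clamp → 255
= RGB(255, 102, 255)


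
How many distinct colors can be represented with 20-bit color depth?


Colors = 2^bits = 2^20
= 1,048,576 colors


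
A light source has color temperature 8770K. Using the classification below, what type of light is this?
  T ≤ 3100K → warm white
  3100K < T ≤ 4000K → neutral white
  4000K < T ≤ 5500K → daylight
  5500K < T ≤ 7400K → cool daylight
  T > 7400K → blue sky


Temperature: 8770K
8770K > 7400K → blue sky
Classification: blue sky


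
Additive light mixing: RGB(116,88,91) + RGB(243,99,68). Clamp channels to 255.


Additive: each channel = min(255, C₁+C₂)
R: 116+243 = 359 → 255
G: 88+99 = 187 → 187
B: 91+68 = 159 → 159
= RGB(255, 187, 159)


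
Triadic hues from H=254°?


Triadic: equally spaced at 120° intervals
H1 = 254°
H2 = (254 + 120) mod 360 = 14°
H3 = (254 + 240) mod 360 = 134°
Triadic = 254°, 14°, 134°


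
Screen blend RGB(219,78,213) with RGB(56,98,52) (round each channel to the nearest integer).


Screen: C = 255 - (255-A)×(255-B)/255, rounded to nearest integer
R: 255 - (255-219)×(255-56)/255 = 255 - 7164/255 ≈ 255 - 28.094 = 226.906 → 227
G: 255 - (255-78)×(255-98)/255 = 255 - 27789/255 ≈ 255 - 108.976 = 146.024 → 146
B: 255 - (255-213)×(255-52)/255 = 255 - 8526/255 ≈ 255 - 33.435 = 221.565 → 222
= RGB(227, 146, 222)


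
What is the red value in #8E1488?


Color: #8E1488
R = 8E = 142
G = 14 = 20
B = 88 = 136
Red = 142


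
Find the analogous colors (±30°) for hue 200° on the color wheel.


Base hue: 200°
Left analog: (200 - 30) mod 360 = 170°
Right analog: (200 + 30) mod 360 = 230°
Analogous hues = 170° and 230°


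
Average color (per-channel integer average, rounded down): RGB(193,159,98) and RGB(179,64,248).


Midpoint: each channel = ⌊(C₁+C₂)/2⌋
R: ⌊(193+179)/2⌋ = 186
G: ⌊(159+64)/2⌋ = 111
B: ⌊(98+248)/2⌋ = 173
= RGB(186, 111, 173)


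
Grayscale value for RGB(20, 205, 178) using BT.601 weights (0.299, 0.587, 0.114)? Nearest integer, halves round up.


Gray = 0.299×R + 0.587×G + 0.114×B
Gray = 0.299×20 + 0.587×205 + 0.114×178
Gray = 5.980 + 120.335 + 20.292
Gray = 146.607 → round half up → 147
Gray = 147


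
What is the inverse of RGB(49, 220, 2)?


Invert: (255-R, 255-G, 255-B)
R: 255-49 = 206
G: 255-220 = 35
B: 255-2 = 253
= RGB(206, 35, 253)


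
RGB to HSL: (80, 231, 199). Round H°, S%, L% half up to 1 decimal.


Normalize: R'=80/255≈0.3137, G'=231/255≈0.9059, B'=199/255≈0.7804
Max=231/255, Min=80/255, Δ=Max-Min=151/255
L = (Max+Min)/2 = (231+80)/510 = 311/510 = 0.60980… → L = 61.0%
L > 0.5 → S = Δ/(2-Max-Min) = 151/(510-231-80) = 151/199 = 0.75879… → S = 75.9%
(the 1/255 factors cancel in S and H, so raw channel differences can be used)
Max is G' → H = 60 × ((B-R)/Δ + 2) = 60 × ((199-80)/151 + 2)
  119/151 + 2 = 0.7880… + 2 = 2.7880…
  H = 60 × 2.7880… = 167.284…° → H = 167.3°
= HSL(167.3°, 75.9%, 61.0%)


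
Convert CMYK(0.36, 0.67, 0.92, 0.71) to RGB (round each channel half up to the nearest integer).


R = 255 × (1-C) × (1-K) = 255 × 0.64 × 0.29 = 47.328 → 47
G = 255 × (1-M) × (1-K) = 255 × 0.33 × 0.29 = 24.4035 → 24
B = 255 × (1-Y) × (1-K) = 255 × 0.08 × 0.29 = 5.916 → 6
= RGB(47, 24, 6)


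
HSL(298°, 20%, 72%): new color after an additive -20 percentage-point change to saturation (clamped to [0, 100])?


Original S = 20%
Adjustment = -20 percentage points
New S = 20 + (-20) = 0
Clamp to [0, 100] → 0
= HSL(298°, 0%, 72%)


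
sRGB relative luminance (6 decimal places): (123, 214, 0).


Linearize each channel (sRGB transfer function): c = v/255; c_lin = c/12.92 if c ≤ 0.04045, else ((c+0.055)/1.055)^2.4
  R: 123/255 ≈ 0.482353 > 0.04045 → ((0.482353+0.055)/1.055)^2.4 ≈ 0.198069
  G: 214/255 ≈ 0.839216 > 0.04045 → ((0.839216+0.055)/1.055)^2.4 ≈ 0.672443
  B: 0/255 ≈ 0.000000 ≤ 0.04045 → 0.000000/12.92 ≈ 0.000000
R_lin = 0.198069, G_lin = 0.672443, B_lin = 0.000000
L = 0.2126×R + 0.7152×G + 0.0722×B
L = 0.2126×0.198069 + 0.7152×0.672443 + 0.0722×0.000000
L ≈ 0.523041


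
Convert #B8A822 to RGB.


B8 → 184 (R)
A8 → 168 (G)
22 → 34 (B)
= RGB(184, 168, 34)


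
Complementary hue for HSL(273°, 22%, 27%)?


Complement = opposite side of color wheel = hue + 180°
H' = (273 + 180) mod 360 = 93°
S and L unchanged.
= HSL(93°, 22%, 27%)


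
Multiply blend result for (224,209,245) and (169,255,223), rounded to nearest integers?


Multiply: C = A×B/255, rounded to nearest integer
R: 224×169/255 = 37856/255 ≈ 148.455 → 148
G: 209×255/255 = 53295/255 ≈ 209.000 → 209
B: 245×223/255 = 54635/255 ≈ 214.255 → 214
= RGB(148, 209, 214)


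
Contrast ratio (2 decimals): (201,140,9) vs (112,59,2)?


Linearize each sRGB channel c=v/255: c/12.92 if c ≤ 0.04045 else ((c+0.055)/1.055)^2.4
L = 0.2126×R_lin + 0.7152×G_lin + 0.0722×B_lin
Color 1 (201,140,9):
  R=201: 201/255≈0.7882 > 0.04045 → ((0.7882+0.055)/1.055)^2.4 ≈ 0.58408
  G=140: 140/255≈0.5490 > 0.04045 → ((0.5490+0.055)/1.055)^2.4 ≈ 0.26225
  B=9: 9/255≈0.0353 ≤ 0.04045 → 0.0353/12.92 ≈ 0.00273
  L1 = 0.2126×0.58408 + 0.7152×0.26225 + 0.0722×0.00273 ≈ 0.31193
Color 2 (112,59,2):
  R=112: 112/255≈0.4392 > 0.04045 → ((0.4392+0.055)/1.055)^2.4 ≈ 0.16203
  G=59: 59/255≈0.2314 > 0.04045 → ((0.2314+0.055)/1.055)^2.4 ≈ 0.04374
  B=2: 2/255≈0.0078 ≤ 0.04045 → 0.0078/12.92 ≈ 0.00061
  L2 = 0.2126×0.16203 + 0.7152×0.04374 + 0.0722×0.00061 ≈ 0.06577
Lighter = 0.31193, Darker = 0.06577
Ratio = (L_lighter + 0.05) / (L_darker + 0.05)
Ratio = (0.31193 + 0.05) / (0.06577 + 0.05) = 0.36193 / 0.11577 ≈ 3.1263
Ratio ≈ 3.13:1


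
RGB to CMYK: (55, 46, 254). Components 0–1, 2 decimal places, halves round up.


R'=55/255≈0.2157, G'=46/255≈0.1804, B'=254/255≈0.9961
K = 1 - max(R',G',B') = 1 - 254/255 = 1/255 = 0.00392… → 0.00
(1-R'-K)/(1-K) simplifies to (max-R)/max with max = 254:
C = (254-55)/254 = 199/254 = 0.78346… → 0.78
M = (254-46)/254 = 208/254 = 0.81889… → 0.82
Y = (254-254)/254 = 0/254 = 0 → 0.00
= CMYK(0.78, 0.82, 0.00, 0.00)


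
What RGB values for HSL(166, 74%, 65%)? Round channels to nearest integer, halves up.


H=166°, S=0.74, L=0.65
C = (1-|2L-1|)×S = (1-|0.30|)×0.74 = 0.518
H' = H/60 = 166/60 ≈ 2.7667; X = C×(1-|H' mod 2 - 1|) ≈ 0.3971
m = L - C/2 = 0.65 - 0.259 = 0.391
Sector ⌊H'⌋ = 2 → (R',G',B') = (0.0, 0.518, ≈0.3971)
RGB = ((R'+m)×255, (G'+m)×255, (B'+m)×255) = (99.705, 231.795, 200.974)
Round half up → RGB(100, 232, 201)


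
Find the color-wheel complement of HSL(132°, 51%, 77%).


Complement = opposite side of color wheel = hue + 180°
H' = (132 + 180) mod 360 = 312°
S and L unchanged.
= HSL(312°, 51%, 77%)


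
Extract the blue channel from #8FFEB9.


Color: #8FFEB9
R = 8F = 143
G = FE = 254
B = B9 = 185
Blue = 185


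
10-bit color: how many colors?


Colors = 2^bits = 2^10
= 1,024 colors


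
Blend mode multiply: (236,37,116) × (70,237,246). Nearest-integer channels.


Multiply: C = A×B/255, rounded to nearest integer
R: 236×70/255 = 16520/255 ≈ 64.784 → 65
G: 37×237/255 = 8769/255 ≈ 34.388 → 34
B: 116×246/255 = 28536/255 ≈ 111.906 → 112
= RGB(65, 34, 112)


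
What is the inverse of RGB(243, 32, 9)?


Invert: (255-R, 255-G, 255-B)
R: 255-243 = 12
G: 255-32 = 223
B: 255-9 = 246
= RGB(12, 223, 246)


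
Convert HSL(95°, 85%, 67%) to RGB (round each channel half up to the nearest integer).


H=95°, S=0.85, L=0.67
C = (1-|2L-1|)×S = (1-|0.34|)×0.85 = 0.561
H' = H/60 = 95/60 ≈ 1.5833; X = C×(1-|H' mod 2 - 1|) = 0.23375
m = L - C/2 = 0.67 - 0.2805 = 0.3895
Sector ⌊H'⌋ = 1 → (R',G',B') = (0.23375, 0.561, 0.0)
RGB = ((R'+m)×255, (G'+m)×255, (B'+m)×255) = (158.92875, 242.3775, 99.3225)
Round half up → RGB(159, 242, 99)


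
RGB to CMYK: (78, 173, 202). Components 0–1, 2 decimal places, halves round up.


R'=78/255≈0.3059, G'=173/255≈0.6784, B'=202/255≈0.7922
K = 1 - max(R',G',B') = 1 - 202/255 = 53/255 = 0.20784… → 0.21
(1-R'-K)/(1-K) simplifies to (max-R)/max with max = 202:
C = (202-78)/202 = 124/202 = 0.61386… → 0.61
M = (202-173)/202 = 29/202 = 0.14356… → 0.14
Y = (202-202)/202 = 0/202 = 0 → 0.00
= CMYK(0.61, 0.14, 0.00, 0.21)


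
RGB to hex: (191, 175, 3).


R = 191 → BF (hex)
G = 175 → AF (hex)
B = 3 → 03 (hex)
Hex = #BFAF03


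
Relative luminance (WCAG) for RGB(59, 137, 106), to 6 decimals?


Linearize each channel (sRGB transfer function): c = v/255; c_lin = c/12.92 if c ≤ 0.04045, else ((c+0.055)/1.055)^2.4
  R: 59/255 ≈ 0.231373 > 0.04045 → ((0.231373+0.055)/1.055)^2.4 ≈ 0.043735
  G: 137/255 ≈ 0.537255 > 0.04045 → ((0.537255+0.055)/1.055)^2.4 ≈ 0.250158
  B: 106/255 ≈ 0.415686 > 0.04045 → ((0.415686+0.055)/1.055)^2.4 ≈ 0.144128
R_lin = 0.043735, G_lin = 0.250158, B_lin = 0.144128
L = 0.2126×R + 0.7152×G + 0.0722×B
L = 0.2126×0.043735 + 0.7152×0.250158 + 0.0722×0.144128
L ≈ 0.198617


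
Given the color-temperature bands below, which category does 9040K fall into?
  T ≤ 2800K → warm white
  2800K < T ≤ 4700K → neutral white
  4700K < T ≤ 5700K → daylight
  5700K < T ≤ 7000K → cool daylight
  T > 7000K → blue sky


Temperature: 9040K
9040K > 7000K → blue sky
Classification: blue sky


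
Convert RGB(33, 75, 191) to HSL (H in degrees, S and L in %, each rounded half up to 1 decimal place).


Normalize: R'=33/255≈0.1294, G'=75/255≈0.2941, B'=191/255≈0.7490
Max=191/255, Min=33/255, Δ=Max-Min=158/255
L = (Max+Min)/2 = (191+33)/510 = 224/510 = 0.43921… → L = 43.9%
L ≤ 0.5 → S = Δ/(Max+Min) = 158/(191+33) = 158/224 = 0.70535… → S = 70.5%
(the 1/255 factors cancel in S and H, so raw channel differences can be used)
Max is B' → H = 60 × ((R-G)/Δ + 4) = 60 × ((33-75)/158 + 4)
  -42/158 + 4 = -0.2658… + 4 = 3.7341…
  H = 60 × 3.7341… = 224.050…° → H = 224.1°
= HSL(224.1°, 70.5%, 43.9%)


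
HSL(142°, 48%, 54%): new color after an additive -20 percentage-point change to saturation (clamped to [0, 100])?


Original S = 48%
Adjustment = -20 percentage points
New S = 48 + (-20) = 28
Clamp to [0, 100] → 28
= HSL(142°, 28%, 54%)


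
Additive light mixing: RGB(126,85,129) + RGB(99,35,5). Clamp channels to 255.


Additive: each channel = min(255, C₁+C₂)
R: 126+99 = 225 → 225
G: 85+35 = 120 → 120
B: 129+5 = 134 → 134
= RGB(225, 120, 134)


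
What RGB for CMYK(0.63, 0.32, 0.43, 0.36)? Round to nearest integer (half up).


R = 255 × (1-C) × (1-K) = 255 × 0.37 × 0.64 = 60.384 → 60
G = 255 × (1-M) × (1-K) = 255 × 0.68 × 0.64 = 110.976 → 111
B = 255 × (1-Y) × (1-K) = 255 × 0.57 × 0.64 = 93.024 → 93
= RGB(60, 111, 93)


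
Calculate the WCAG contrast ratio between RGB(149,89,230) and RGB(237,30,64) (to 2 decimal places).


Linearize each sRGB channel c=v/255: c/12.92 if c ≤ 0.04045 else ((c+0.055)/1.055)^2.4
L = 0.2126×R_lin + 0.7152×G_lin + 0.0722×B_lin
Color 1 (149,89,230):
  R=149: 149/255≈0.5843 > 0.04045 → ((0.5843+0.055)/1.055)^2.4 ≈ 0.30054
  G=89: 89/255≈0.3490 > 0.04045 → ((0.3490+0.055)/1.055)^2.4 ≈ 0.09990
  B=230: 230/255≈0.9020 > 0.04045 → ((0.9020+0.055)/1.055)^2.4 ≈ 0.79130
  L1 = 0.2126×0.30054 + 0.7152×0.09990 + 0.0722×0.79130 ≈ 0.19247
Color 2 (237,30,64):
  R=237: 237/255≈0.9294 > 0.04045 → ((0.9294+0.055)/1.055)^2.4 ≈ 0.84687
  G=30: 30/255≈0.1176 > 0.04045 → ((0.1176+0.055)/1.055)^2.4 ≈ 0.01298
  B=64: 64/255≈0.2510 > 0.04045 → ((0.2510+0.055)/1.055)^2.4 ≈ 0.05127
  L2 = 0.2126×0.84687 + 0.7152×0.01298 + 0.0722×0.05127 ≈ 0.19303
Lighter = 0.19303, Darker = 0.19247
Ratio = (L_lighter + 0.05) / (L_darker + 0.05)
Ratio = (0.19303 + 0.05) / (0.19247 + 0.05) = 0.24303 / 0.24247 ≈ 1.0023
Ratio ≈ 1.00:1


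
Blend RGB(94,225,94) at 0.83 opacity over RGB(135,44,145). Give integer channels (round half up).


C = α×F + (1-α)×B, with 1-α = 0.17
R: 0.83×94 + 0.17×135 = 78.02 + 22.95 = 100.97 → 101
G: 0.83×225 + 0.17×44 = 186.75 + 7.48 = 194.23 → 194
B: 0.83×94 + 0.17×145 = 78.02 + 24.65 = 102.67 → 103
= RGB(101, 194, 103)


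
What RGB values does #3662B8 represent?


36 → 54 (R)
62 → 98 (G)
B8 → 184 (B)
= RGB(54, 98, 184)


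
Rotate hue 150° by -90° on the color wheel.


New hue = (H + rotation) mod 360
New hue = (150 -90) mod 360
= 60 mod 360
= 60°


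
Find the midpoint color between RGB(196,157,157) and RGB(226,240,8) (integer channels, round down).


Midpoint: each channel = ⌊(C₁+C₂)/2⌋
R: ⌊(196+226)/2⌋ = 211
G: ⌊(157+240)/2⌋ = 198
B: ⌊(157+8)/2⌋ = 82
= RGB(211, 198, 82)


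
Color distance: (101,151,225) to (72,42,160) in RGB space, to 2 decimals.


d = √[(R₁-R₂)² + (G₁-G₂)² + (B₁-B₂)²]
d = √[(101-72)² + (151-42)² + (225-160)²]
d = √[841 + 11881 + 4225]
d = √16947
d ≈ 130.18


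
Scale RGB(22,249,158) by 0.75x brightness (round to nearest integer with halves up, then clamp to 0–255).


Multiply each channel by 0.75, round half up, clamp to [0, 255]
R: 22×0.75 = 16.5 → round → 17
G: 249×0.75 = 186.75 → round → 187
B: 158×0.75 = 118.5 → round → 119
= RGB(17, 187, 119)


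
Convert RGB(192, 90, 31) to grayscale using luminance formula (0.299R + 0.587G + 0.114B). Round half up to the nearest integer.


Gray = 0.299×R + 0.587×G + 0.114×B
Gray = 0.299×192 + 0.587×90 + 0.114×31
Gray = 57.408 + 52.830 + 3.534
Gray = 113.772 → round half up → 114
Gray = 114


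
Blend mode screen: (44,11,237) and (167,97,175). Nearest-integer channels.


Screen: C = 255 - (255-A)×(255-B)/255, rounded to nearest integer
R: 255 - (255-44)×(255-167)/255 = 255 - 18568/255 ≈ 255 - 72.816 = 182.184 → 182
G: 255 - (255-11)×(255-97)/255 = 255 - 38552/255 ≈ 255 - 151.184 = 103.816 → 104
B: 255 - (255-237)×(255-175)/255 = 255 - 1440/255 ≈ 255 - 5.647 = 249.353 → 249
= RGB(182, 104, 249)


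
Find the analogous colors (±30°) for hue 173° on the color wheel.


Base hue: 173°
Left analog: (173 - 30) mod 360 = 143°
Right analog: (173 + 30) mod 360 = 203°
Analogous hues = 143° and 203°


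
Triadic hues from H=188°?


Triadic: equally spaced at 120° intervals
H1 = 188°
H2 = (188 + 120) mod 360 = 308°
H3 = (188 + 240) mod 360 = 68°
Triadic = 188°, 308°, 68°


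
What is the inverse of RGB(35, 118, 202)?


Invert: (255-R, 255-G, 255-B)
R: 255-35 = 220
G: 255-118 = 137
B: 255-202 = 53
= RGB(220, 137, 53)


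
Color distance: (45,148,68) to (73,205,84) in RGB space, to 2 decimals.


d = √[(R₁-R₂)² + (G₁-G₂)² + (B₁-B₂)²]
d = √[(45-73)² + (148-205)² + (68-84)²]
d = √[784 + 3249 + 256]
d = √4289
d ≈ 65.49


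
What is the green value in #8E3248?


Color: #8E3248
R = 8E = 142
G = 32 = 50
B = 48 = 72
Green = 50


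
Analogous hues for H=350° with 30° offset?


Base hue: 350°
Left analog: (350 - 30) mod 360 = 320°
Right analog: (350 + 30) mod 360 = 20°
Analogous hues = 320° and 20°


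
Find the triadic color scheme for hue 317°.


Triadic: equally spaced at 120° intervals
H1 = 317°
H2 = (317 + 120) mod 360 = 77°
H3 = (317 + 240) mod 360 = 197°
Triadic = 317°, 77°, 197°


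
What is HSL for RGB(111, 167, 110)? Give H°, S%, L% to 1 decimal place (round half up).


Normalize: R'=111/255≈0.4353, G'=167/255≈0.6549, B'=110/255≈0.4314
Max=167/255, Min=110/255, Δ=Max-Min=57/255
L = (Max+Min)/2 = (167+110)/510 = 277/510 = 0.54313… → L = 54.3%
L > 0.5 → S = Δ/(2-Max-Min) = 57/(510-167-110) = 57/233 = 0.24463… → S = 24.5%
(the 1/255 factors cancel in S and H, so raw channel differences can be used)
Max is G' → H = 60 × ((B-R)/Δ + 2) = 60 × ((110-111)/57 + 2)
  -1/57 + 2 = -0.0175… + 2 = 1.9824…
  H = 60 × 1.9824… = 118.947…° → H = 118.9°
= HSL(118.9°, 24.5%, 54.3%)


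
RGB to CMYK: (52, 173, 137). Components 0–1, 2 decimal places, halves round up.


R'=52/255≈0.2039, G'=173/255≈0.6784, B'=137/255≈0.5373
K = 1 - max(R',G',B') = 1 - 173/255 = 82/255 = 0.32156… → 0.32
(1-R'-K)/(1-K) simplifies to (max-R)/max with max = 173:
C = (173-52)/173 = 121/173 = 0.69942… → 0.70
M = (173-173)/173 = 0/173 = 0 → 0.00
Y = (173-137)/173 = 36/173 = 0.20809… → 0.21
= CMYK(0.70, 0.00, 0.21, 0.32)


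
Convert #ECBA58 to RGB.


EC → 236 (R)
BA → 186 (G)
58 → 88 (B)
= RGB(236, 186, 88)


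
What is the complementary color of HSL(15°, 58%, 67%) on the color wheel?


Complement = opposite side of color wheel = hue + 180°
H' = (15 + 180) mod 360 = 195°
S and L unchanged.
= HSL(195°, 58%, 67%)


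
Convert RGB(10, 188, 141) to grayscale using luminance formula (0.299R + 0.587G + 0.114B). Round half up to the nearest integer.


Gray = 0.299×R + 0.587×G + 0.114×B
Gray = 0.299×10 + 0.587×188 + 0.114×141
Gray = 2.990 + 110.356 + 16.074
Gray = 129.420 → round half up → 129
Gray = 129


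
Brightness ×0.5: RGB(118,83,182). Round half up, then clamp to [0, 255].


Multiply each channel by 0.5, round half up, clamp to [0, 255]
R: 118×0.5 = 59
G: 83×0.5 = 41.5 → round → 42
B: 182×0.5 = 91
= RGB(59, 42, 91)


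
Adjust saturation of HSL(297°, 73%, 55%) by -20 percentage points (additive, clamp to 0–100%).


Original S = 73%
Adjustment = -20 percentage points
New S = 73 + (-20) = 53
Clamp to [0, 100] → 53
= HSL(297°, 53%, 55%)


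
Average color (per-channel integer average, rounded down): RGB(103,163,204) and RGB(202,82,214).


Midpoint: each channel = ⌊(C₁+C₂)/2⌋
R: ⌊(103+202)/2⌋ = 152
G: ⌊(163+82)/2⌋ = 122
B: ⌊(204+214)/2⌋ = 209
= RGB(152, 122, 209)


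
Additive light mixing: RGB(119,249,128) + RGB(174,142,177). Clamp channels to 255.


Additive: each channel = min(255, C₁+C₂)
R: 119+174 = 293 → 255
G: 249+142 = 391 → 255
B: 128+177 = 305 → 255
= RGB(255, 255, 255)


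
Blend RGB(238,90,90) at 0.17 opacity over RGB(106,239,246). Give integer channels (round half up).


C = α×F + (1-α)×B, with 1-α = 0.83
R: 0.17×238 + 0.83×106 = 40.46 + 87.98 = 128.44 → 128
G: 0.17×90 + 0.83×239 = 15.30 + 198.37 = 213.67 → 214
B: 0.17×90 + 0.83×246 = 15.30 + 204.18 = 219.48 → 219
= RGB(128, 214, 219)


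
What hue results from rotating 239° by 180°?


New hue = (H + rotation) mod 360
New hue = (239 + 180) mod 360
= 419 mod 360
= 59°


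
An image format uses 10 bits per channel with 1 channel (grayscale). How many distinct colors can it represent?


Total bits = 10 bits/channel × 1 channels = 10 bits
Distinct colors = 2^10
= 1,024 colors


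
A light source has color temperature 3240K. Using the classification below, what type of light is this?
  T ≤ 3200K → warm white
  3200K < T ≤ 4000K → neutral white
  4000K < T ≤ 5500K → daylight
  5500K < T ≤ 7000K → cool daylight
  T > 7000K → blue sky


Temperature: 3240K
3200K < 3240K ≤ 4000K → neutral white
Classification: neutral white


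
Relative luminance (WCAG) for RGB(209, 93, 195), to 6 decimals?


Linearize each channel (sRGB transfer function): c = v/255; c_lin = c/12.92 if c ≤ 0.04045, else ((c+0.055)/1.055)^2.4
  R: 209/255 ≈ 0.819608 > 0.04045 → ((0.819608+0.055)/1.055)^2.4 ≈ 0.637597
  G: 93/255 ≈ 0.364706 > 0.04045 → ((0.364706+0.055)/1.055)^2.4 ≈ 0.109462
  B: 195/255 ≈ 0.764706 > 0.04045 → ((0.764706+0.055)/1.055)^2.4 ≈ 0.545724
R_lin = 0.637597, G_lin = 0.109462, B_lin = 0.545724
L = 0.2126×R + 0.7152×G + 0.0722×B
L = 0.2126×0.637597 + 0.7152×0.109462 + 0.0722×0.545724
L ≈ 0.253241


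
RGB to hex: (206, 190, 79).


R = 206 → CE (hex)
G = 190 → BE (hex)
B = 79 → 4F (hex)
Hex = #CEBE4F


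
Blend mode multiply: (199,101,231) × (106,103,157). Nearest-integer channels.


Multiply: C = A×B/255, rounded to nearest integer
R: 199×106/255 = 21094/255 ≈ 82.722 → 83
G: 101×103/255 = 10403/255 ≈ 40.796 → 41
B: 231×157/255 = 36267/255 ≈ 142.224 → 142
= RGB(83, 41, 142)


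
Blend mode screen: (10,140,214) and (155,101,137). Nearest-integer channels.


Screen: C = 255 - (255-A)×(255-B)/255, rounded to nearest integer
R: 255 - (255-10)×(255-155)/255 = 255 - 24500/255 ≈ 255 - 96.078 = 158.922 → 159
G: 255 - (255-140)×(255-101)/255 = 255 - 17710/255 ≈ 255 - 69.451 = 185.549 → 186
B: 255 - (255-214)×(255-137)/255 = 255 - 4838/255 ≈ 255 - 18.973 = 236.027 → 236
= RGB(159, 186, 236)


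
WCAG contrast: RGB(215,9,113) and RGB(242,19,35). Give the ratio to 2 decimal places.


Linearize each sRGB channel c=v/255: c/12.92 if c ≤ 0.04045 else ((c+0.055)/1.055)^2.4
L = 0.2126×R_lin + 0.7152×G_lin + 0.0722×B_lin
Color 1 (215,9,113):
  R=215: 215/255≈0.8431 > 0.04045 → ((0.8431+0.055)/1.055)^2.4 ≈ 0.67954
  G=9: 9/255≈0.0353 ≤ 0.04045 → 0.0353/12.92 ≈ 0.00273
  B=113: 113/255≈0.4431 > 0.04045 → ((0.4431+0.055)/1.055)^2.4 ≈ 0.16513
  L1 = 0.2126×0.67954 + 0.7152×0.00273 + 0.0722×0.16513 ≈ 0.15835
Color 2 (242,19,35):
  R=242: 242/255≈0.9490 > 0.04045 → ((0.9490+0.055)/1.055)^2.4 ≈ 0.88792
  G=19: 19/255≈0.0745 > 0.04045 → ((0.0745+0.055)/1.055)^2.4 ≈ 0.00651
  B=35: 35/255≈0.1373 > 0.04045 → ((0.1373+0.055)/1.055)^2.4 ≈ 0.01681
  L2 = 0.2126×0.88792 + 0.7152×0.00651 + 0.0722×0.01681 ≈ 0.19464
Lighter = 0.19464, Darker = 0.15835
Ratio = (L_lighter + 0.05) / (L_darker + 0.05)
Ratio = (0.19464 + 0.05) / (0.15835 + 0.05) = 0.24464 / 0.20835 ≈ 1.1742
Ratio ≈ 1.17:1


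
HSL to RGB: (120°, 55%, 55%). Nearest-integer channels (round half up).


H=120°, S=0.55, L=0.55
C = (1-|2L-1|)×S = (1-|0.10|)×0.55 = 0.495
H' = H/60 = 120/60 ≈ 2.0000; X = C×(1-|H' mod 2 - 1|) = 0.0
m = L - C/2 = 0.55 - 0.2475 = 0.3025
Sector ⌊H'⌋ = 2 → (R',G',B') = (0.0, 0.495, 0.0)
RGB = ((R'+m)×255, (G'+m)×255, (B'+m)×255) = (77.1375, 203.3625, 77.1375)
Round half up → RGB(77, 203, 77)


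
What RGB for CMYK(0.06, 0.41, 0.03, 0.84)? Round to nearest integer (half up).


R = 255 × (1-C) × (1-K) = 255 × 0.94 × 0.16 = 38.352 → 38
G = 255 × (1-M) × (1-K) = 255 × 0.59 × 0.16 = 24.072 → 24
B = 255 × (1-Y) × (1-K) = 255 × 0.97 × 0.16 = 39.576 → 40
= RGB(38, 24, 40)


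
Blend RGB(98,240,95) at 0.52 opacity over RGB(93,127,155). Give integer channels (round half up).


C = α×F + (1-α)×B, with 1-α = 0.48
R: 0.52×98 + 0.48×93 = 50.96 + 44.64 = 95.60 → 96
G: 0.52×240 + 0.48×127 = 124.80 + 60.96 = 185.76 → 186
B: 0.52×95 + 0.48×155 = 49.40 + 74.40 = 123.80 → 124
= RGB(96, 186, 124)


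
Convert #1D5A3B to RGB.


1D → 29 (R)
5A → 90 (G)
3B → 59 (B)
= RGB(29, 90, 59)


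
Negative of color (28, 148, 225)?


Invert: (255-R, 255-G, 255-B)
R: 255-28 = 227
G: 255-148 = 107
B: 255-225 = 30
= RGB(227, 107, 30)


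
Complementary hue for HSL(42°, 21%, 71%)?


Complement = opposite side of color wheel = hue + 180°
H' = (42 + 180) mod 360 = 222°
S and L unchanged.
= HSL(222°, 21%, 71%)


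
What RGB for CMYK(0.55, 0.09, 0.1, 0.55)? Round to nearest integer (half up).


R = 255 × (1-C) × (1-K) = 255 × 0.45 × 0.45 = 51.6375 → 52
G = 255 × (1-M) × (1-K) = 255 × 0.91 × 0.45 = 104.4225 → 104
B = 255 × (1-Y) × (1-K) = 255 × 0.90 × 0.45 = 103.275 → 103
= RGB(52, 104, 103)


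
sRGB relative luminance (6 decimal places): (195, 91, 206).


Linearize each channel (sRGB transfer function): c = v/255; c_lin = c/12.92 if c ≤ 0.04045, else ((c+0.055)/1.055)^2.4
  R: 195/255 ≈ 0.764706 > 0.04045 → ((0.764706+0.055)/1.055)^2.4 ≈ 0.545724
  G: 91/255 ≈ 0.356863 > 0.04045 → ((0.356863+0.055)/1.055)^2.4 ≈ 0.104616
  B: 206/255 ≈ 0.807843 > 0.04045 → ((0.807843+0.055)/1.055)^2.4 ≈ 0.617207
R_lin = 0.545724, G_lin = 0.104616, B_lin = 0.617207
L = 0.2126×R + 0.7152×G + 0.0722×B
L = 0.2126×0.545724 + 0.7152×0.104616 + 0.0722×0.617207
L ≈ 0.235405


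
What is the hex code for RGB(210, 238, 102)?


R = 210 → D2 (hex)
G = 238 → EE (hex)
B = 102 → 66 (hex)
Hex = #D2EE66


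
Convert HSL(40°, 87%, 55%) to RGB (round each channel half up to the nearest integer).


H=40°, S=0.87, L=0.55
C = (1-|2L-1|)×S = (1-|0.10|)×0.87 = 0.783
H' = H/60 = 40/60 ≈ 0.6667; X = C×(1-|H' mod 2 - 1|) = 0.522
m = L - C/2 = 0.55 - 0.3915 = 0.1585
Sector ⌊H'⌋ = 0 → (R',G',B') = (0.783, 0.522, 0.0)
RGB = ((R'+m)×255, (G'+m)×255, (B'+m)×255) = (240.0825, 173.5275, 40.4175)
Round half up → RGB(240, 174, 40)


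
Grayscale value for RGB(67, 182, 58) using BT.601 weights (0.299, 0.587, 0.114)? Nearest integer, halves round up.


Gray = 0.299×R + 0.587×G + 0.114×B
Gray = 0.299×67 + 0.587×182 + 0.114×58
Gray = 20.033 + 106.834 + 6.612
Gray = 133.479 → round half up → 133
Gray = 133


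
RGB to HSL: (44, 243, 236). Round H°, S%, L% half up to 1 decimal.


Normalize: R'=44/255≈0.1725, G'=243/255≈0.9529, B'=236/255≈0.9255
Max=243/255, Min=44/255, Δ=Max-Min=199/255
L = (Max+Min)/2 = (243+44)/510 = 287/510 = 0.56274… → L = 56.3%
L > 0.5 → S = Δ/(2-Max-Min) = 199/(510-243-44) = 199/223 = 0.89237… → S = 89.2%
(the 1/255 factors cancel in S and H, so raw channel differences can be used)
Max is G' → H = 60 × ((B-R)/Δ + 2) = 60 × ((236-44)/199 + 2)
  192/199 + 2 = 0.9648… + 2 = 2.9648…
  H = 60 × 2.9648… = 177.889…° → H = 177.9°
= HSL(177.9°, 89.2%, 56.3%)


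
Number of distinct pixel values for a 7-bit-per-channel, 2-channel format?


Total bits = 7 bits/channel × 2 channels = 14 bits
Distinct pixel values = 2^14
= 16,384 pixel values


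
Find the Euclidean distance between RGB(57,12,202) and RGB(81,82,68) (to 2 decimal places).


d = √[(R₁-R₂)² + (G₁-G₂)² + (B₁-B₂)²]
d = √[(57-81)² + (12-82)² + (202-68)²]
d = √[576 + 4900 + 17956]
d = √23432
d ≈ 153.08


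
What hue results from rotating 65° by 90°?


New hue = (H + rotation) mod 360
New hue = (65 + 90) mod 360
= 155 mod 360
= 155°


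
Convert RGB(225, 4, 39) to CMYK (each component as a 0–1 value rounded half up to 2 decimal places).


R'=225/255≈0.8824, G'=4/255≈0.0157, B'=39/255≈0.1529
K = 1 - max(R',G',B') = 1 - 225/255 = 30/255 = 0.11764… → 0.12
(1-R'-K)/(1-K) simplifies to (max-R)/max with max = 225:
C = (225-225)/225 = 0/225 = 0 → 0.00
M = (225-4)/225 = 221/225 = 0.98222… → 0.98
Y = (225-39)/225 = 186/225 = 0.82666… → 0.83
= CMYK(0.00, 0.98, 0.83, 0.12)


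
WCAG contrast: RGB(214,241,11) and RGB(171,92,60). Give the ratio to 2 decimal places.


Linearize each sRGB channel c=v/255: c/12.92 if c ≤ 0.04045 else ((c+0.055)/1.055)^2.4
L = 0.2126×R_lin + 0.7152×G_lin + 0.0722×B_lin
Color 1 (214,241,11):
  R=214: 214/255≈0.8392 > 0.04045 → ((0.8392+0.055)/1.055)^2.4 ≈ 0.67244
  G=241: 241/255≈0.9451 > 0.04045 → ((0.9451+0.055)/1.055)^2.4 ≈ 0.87962
  B=11: 11/255≈0.0431 > 0.04045 → ((0.0431+0.055)/1.055)^2.4 ≈ 0.00335
  L1 = 0.2126×0.67244 + 0.7152×0.87962 + 0.0722×0.00335 ≈ 0.77231
Color 2 (171,92,60):
  R=171: 171/255≈0.6706 > 0.04045 → ((0.6706+0.055)/1.055)^2.4 ≈ 0.40724
  G=92: 92/255≈0.3608 > 0.04045 → ((0.3608+0.055)/1.055)^2.4 ≈ 0.10702
  B=60: 60/255≈0.2353 > 0.04045 → ((0.2353+0.055)/1.055)^2.4 ≈ 0.04519
  L2 = 0.2126×0.40724 + 0.7152×0.10702 + 0.0722×0.04519 ≈ 0.16638
Lighter = 0.77231, Darker = 0.16638
Ratio = (L_lighter + 0.05) / (L_darker + 0.05)
Ratio = (0.77231 + 0.05) / (0.16638 + 0.05) = 0.82231 / 0.21638 ≈ 3.8002
Ratio ≈ 3.80:1
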